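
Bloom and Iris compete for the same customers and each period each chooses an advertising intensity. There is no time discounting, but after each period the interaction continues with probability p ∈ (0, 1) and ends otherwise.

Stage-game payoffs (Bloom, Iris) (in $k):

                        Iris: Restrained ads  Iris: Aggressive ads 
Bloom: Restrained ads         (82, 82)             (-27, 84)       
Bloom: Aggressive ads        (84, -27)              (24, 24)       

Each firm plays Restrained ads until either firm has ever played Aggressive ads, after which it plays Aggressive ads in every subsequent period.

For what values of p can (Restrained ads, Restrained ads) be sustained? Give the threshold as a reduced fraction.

With no time discounting, the continuation probability p plays the role of the discount factor.
Grim-trigger IC: 82/(1−p) ≥ 84 + 24p/(1−p) ⇒ p ≥ (84−82)/(84−24) = 1/30.

1/30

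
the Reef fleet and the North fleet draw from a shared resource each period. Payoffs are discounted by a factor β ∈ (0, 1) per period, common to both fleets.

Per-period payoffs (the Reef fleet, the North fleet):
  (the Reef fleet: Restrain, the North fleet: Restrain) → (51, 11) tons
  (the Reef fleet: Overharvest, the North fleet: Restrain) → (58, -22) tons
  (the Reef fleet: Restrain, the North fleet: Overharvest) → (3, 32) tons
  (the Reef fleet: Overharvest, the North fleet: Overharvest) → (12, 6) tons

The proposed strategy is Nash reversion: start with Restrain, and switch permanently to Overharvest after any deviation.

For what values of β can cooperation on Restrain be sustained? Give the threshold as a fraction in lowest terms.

21/26

the Reef fleet: cooperation gives 51 each period; deviation gives 58 once then 12 forever.
  51/(1−β) ≥ 58 + 12β/(1−β) ⇒ β ≥ 7/46.
the North fleet: cooperation gives 11 each period; deviation gives 32 once then 6 forever.
  β ≥ 21/26.
Both must hold, so the binding constraint is the North fleet's: β ≥ 21/26.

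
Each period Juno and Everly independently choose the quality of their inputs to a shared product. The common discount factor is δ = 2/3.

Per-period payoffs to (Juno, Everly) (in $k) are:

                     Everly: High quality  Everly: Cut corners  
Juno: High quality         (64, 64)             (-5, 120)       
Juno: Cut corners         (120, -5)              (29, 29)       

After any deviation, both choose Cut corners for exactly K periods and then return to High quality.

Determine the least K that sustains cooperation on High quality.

IC: δ(1−δ^K)/(1−δ) ≥ (120−64)/(64−29) = 8/5.
With δ = 2/3: need 1 − δ^K ≥ 8/5·(1−2/3)/(2/3), i.e. δ^K ≤ 0.2000.
Since (2/3)^3 = 0.2963 and (2/3)^4 = 0.1975, the smallest such K is 4.

4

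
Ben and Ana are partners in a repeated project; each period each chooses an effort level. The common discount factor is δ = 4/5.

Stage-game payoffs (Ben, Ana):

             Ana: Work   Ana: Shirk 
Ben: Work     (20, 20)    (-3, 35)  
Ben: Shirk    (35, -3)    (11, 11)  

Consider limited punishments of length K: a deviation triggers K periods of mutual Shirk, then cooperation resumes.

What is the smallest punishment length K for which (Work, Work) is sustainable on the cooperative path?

IC: δ(1−δ^K)/(1−δ) ≥ (35−20)/(20−11) = 5/3.
With δ = 4/5: need 1 − δ^K ≥ 5/3·(1−4/5)/(4/5), i.e. δ^K ≤ 0.5833.
Since (4/5)^2 = 0.6400 and (4/5)^3 = 0.5120, the smallest such K is 3.

3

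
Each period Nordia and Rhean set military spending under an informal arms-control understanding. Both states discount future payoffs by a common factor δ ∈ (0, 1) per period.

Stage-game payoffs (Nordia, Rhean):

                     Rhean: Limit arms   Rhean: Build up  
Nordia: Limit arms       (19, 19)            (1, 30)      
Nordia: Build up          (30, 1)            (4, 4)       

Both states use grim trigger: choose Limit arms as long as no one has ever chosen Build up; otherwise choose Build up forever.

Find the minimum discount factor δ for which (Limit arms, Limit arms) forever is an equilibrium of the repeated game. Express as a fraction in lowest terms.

11/26

Under grim trigger the critical discount factor is (T−C)/(T−P) with T = 30, C = 19, P = 4.
δ* = (30−19)/(30−4) = 11/26.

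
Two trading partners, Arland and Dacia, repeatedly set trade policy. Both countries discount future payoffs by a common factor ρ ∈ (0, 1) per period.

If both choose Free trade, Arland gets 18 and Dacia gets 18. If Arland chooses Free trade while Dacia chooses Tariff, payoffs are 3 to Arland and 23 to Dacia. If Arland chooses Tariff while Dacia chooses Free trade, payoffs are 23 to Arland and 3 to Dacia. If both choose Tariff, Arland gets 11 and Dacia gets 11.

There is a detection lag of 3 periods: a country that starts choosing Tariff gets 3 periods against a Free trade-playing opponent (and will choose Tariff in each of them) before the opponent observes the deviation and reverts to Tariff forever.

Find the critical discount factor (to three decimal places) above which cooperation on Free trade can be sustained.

0.747

Deviating for the 3 undetected periods gains 23−18 = 5 per period over cooperation, then loses 18−11 = 7 per period forever once punishment starts.
Gain: 5(1 + ρ + … + ρ^2); loss: 7·ρ^3/(1−ρ).
No profitable deviation ⇔ 5(1−ρ^3) ≤ 7·ρ^3, i.e. ρ^3 ≥ 5/(5+7) = 5/12.
Hence ρ ≥ (5/12)^(1/3) ≈ 0.747.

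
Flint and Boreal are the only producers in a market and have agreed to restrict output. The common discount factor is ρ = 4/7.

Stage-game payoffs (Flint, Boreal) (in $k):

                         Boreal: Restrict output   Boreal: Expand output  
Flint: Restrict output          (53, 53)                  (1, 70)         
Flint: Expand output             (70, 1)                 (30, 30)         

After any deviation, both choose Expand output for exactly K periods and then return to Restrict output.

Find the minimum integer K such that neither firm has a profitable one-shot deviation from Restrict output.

No profitable deviation requires (53−30)(ρ+…+ρ^K) ≥ 70−53, i.e. ρ+…+ρ^K ≥ 17/23 ≈ 0.7391.
With ρ = 4/7, the partial sums are K=1: 0.5714, K=2: 0.8980.
K = 2 is the first length at which the sum reaches 0.7391.

2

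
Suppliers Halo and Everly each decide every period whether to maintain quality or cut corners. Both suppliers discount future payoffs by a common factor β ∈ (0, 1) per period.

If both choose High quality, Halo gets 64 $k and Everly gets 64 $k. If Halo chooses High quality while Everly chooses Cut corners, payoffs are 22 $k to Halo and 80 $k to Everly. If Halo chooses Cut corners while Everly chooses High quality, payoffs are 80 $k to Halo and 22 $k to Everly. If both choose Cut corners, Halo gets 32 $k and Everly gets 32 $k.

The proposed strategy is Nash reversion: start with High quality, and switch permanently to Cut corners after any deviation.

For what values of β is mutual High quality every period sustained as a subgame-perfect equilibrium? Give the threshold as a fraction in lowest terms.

Cooperation forever yields 64 each period: 64/(1−β).
Deviating yields 80 once, then 32 forever: 80 + 32β/(1−β).
No profitable deviation requires 64/(1−β) ≥ 80 + 32β/(1−β).
Multiplying by (1−β): 64 ≥ 80(1−β) + 32β = 80 − 48β.
So 48β ≥ 16, i.e. β ≥ 16/48 = 1/3.

1/3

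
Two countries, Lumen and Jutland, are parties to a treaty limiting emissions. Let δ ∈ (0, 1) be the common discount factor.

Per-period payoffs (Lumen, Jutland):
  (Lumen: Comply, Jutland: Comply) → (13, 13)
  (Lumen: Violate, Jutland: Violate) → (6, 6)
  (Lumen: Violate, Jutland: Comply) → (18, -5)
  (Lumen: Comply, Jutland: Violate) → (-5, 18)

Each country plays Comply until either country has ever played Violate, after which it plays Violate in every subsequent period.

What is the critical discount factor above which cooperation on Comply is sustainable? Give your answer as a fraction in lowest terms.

5/12

Cooperation forever yields 13 each period: 13/(1−δ).
Deviating yields 18 once, then 6 forever: 18 + 6δ/(1−δ).
No profitable deviation requires 13/(1−δ) ≥ 18 + 6δ/(1−δ).
Multiplying by (1−δ): 13 ≥ 18(1−δ) + 6δ = 18 − 12δ.
So 12δ ≥ 5, i.e. δ ≥ 5/12.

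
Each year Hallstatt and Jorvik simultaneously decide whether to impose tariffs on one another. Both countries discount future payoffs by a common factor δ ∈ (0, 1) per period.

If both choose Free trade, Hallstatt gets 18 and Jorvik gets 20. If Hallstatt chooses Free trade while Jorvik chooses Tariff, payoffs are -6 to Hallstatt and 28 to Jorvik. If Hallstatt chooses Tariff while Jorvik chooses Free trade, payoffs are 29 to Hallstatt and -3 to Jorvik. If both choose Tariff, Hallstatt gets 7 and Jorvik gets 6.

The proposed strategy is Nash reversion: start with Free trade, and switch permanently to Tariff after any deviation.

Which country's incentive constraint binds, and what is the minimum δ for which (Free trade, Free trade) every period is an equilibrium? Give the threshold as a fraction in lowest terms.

Hallstatt; δ ≥ 1/2

For Hallstatt: deviation gain 29−18 = 11, per-period punishment loss 18−7 = 11. IC gives δ ≥ 11/22 = 1/2.
For Jorvik: gain 8, loss 14 per period, so δ ≥ 8/22 = 4/11.
The tighter constraint is Hallstatt's, so cooperation needs δ ≥ 1/2.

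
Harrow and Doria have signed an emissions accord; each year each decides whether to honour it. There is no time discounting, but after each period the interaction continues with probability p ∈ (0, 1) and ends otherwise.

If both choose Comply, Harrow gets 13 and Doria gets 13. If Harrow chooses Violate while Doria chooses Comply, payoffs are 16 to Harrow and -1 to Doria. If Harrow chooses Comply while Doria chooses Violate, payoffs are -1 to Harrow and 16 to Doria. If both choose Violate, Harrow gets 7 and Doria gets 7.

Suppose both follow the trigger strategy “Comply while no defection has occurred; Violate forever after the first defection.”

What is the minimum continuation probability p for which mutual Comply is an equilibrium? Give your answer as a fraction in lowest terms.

With no time discounting, the continuation probability p plays the role of the discount factor.
Grim-trigger IC: 13/(1−p) ≥ 16 + 7p/(1−p) ⇒ p ≥ (16−13)/(16−7) = 1/3.

1/3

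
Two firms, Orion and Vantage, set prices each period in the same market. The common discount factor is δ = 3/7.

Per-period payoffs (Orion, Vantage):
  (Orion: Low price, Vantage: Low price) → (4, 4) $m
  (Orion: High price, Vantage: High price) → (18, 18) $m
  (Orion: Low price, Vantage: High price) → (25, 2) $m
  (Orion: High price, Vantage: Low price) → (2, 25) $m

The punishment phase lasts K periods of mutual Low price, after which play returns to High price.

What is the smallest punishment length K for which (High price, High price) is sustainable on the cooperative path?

2

Need Σ_{k=1}^{K} δ^k ≥ (25−18)/(18−4) = 0.5000 at δ = 3/7.
At K = 1 the sum is 0.4286 < 0.5000; at K = 2 it is 0.6122 ≥ 0.5000.
So the minimum punishment length is K = 2.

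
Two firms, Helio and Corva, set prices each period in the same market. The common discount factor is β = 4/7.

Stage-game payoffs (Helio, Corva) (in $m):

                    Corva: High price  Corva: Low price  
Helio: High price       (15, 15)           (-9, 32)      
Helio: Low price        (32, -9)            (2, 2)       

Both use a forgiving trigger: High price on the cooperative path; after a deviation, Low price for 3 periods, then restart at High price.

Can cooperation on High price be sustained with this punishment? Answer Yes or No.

Comparing payoff streams over the 4 periods until play realigns: cooperate → 15(1+β+…+β^3); deviate → 32 + 2(β+…+β^3).
Cooperation is sustained iff (15−2)(β+…+β^3) ≥ 32−15.
β+…+β^3 = 4/7·(1−(4/7)^3)/(1−4/7) = 1.0845, and (32−15)/(15−2) = 1.3077.
1.0845 < 1.3077, so cooperation is not sustainable.

No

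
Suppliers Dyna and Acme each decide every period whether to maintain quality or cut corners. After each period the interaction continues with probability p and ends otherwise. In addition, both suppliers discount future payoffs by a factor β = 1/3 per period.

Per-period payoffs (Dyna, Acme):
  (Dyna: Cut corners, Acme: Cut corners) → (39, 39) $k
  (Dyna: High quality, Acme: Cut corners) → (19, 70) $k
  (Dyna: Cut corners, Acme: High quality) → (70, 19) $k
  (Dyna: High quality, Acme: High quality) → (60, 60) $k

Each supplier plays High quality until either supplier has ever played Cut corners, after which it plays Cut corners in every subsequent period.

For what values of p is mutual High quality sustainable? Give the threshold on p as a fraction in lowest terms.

With continuation probability p and discount β, the effective per-period discount factor is βp.
Grim-trigger IC: βp ≥ (70−60)/(70−39) = 10/31.
So p ≥ (10/31)/(1/3) = 30/31.

30/31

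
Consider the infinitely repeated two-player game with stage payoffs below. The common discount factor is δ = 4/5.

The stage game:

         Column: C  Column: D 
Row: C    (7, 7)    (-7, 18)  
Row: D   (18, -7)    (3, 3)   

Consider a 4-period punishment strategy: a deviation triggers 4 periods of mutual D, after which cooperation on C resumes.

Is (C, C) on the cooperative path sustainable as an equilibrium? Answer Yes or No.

No

IC: δ+…+δ^4 ≥ (18−7)/(7−3) = 11/4.
At δ = 4/5: partial sum = 2.3616 < 2.7500. Cooperation not sustainable.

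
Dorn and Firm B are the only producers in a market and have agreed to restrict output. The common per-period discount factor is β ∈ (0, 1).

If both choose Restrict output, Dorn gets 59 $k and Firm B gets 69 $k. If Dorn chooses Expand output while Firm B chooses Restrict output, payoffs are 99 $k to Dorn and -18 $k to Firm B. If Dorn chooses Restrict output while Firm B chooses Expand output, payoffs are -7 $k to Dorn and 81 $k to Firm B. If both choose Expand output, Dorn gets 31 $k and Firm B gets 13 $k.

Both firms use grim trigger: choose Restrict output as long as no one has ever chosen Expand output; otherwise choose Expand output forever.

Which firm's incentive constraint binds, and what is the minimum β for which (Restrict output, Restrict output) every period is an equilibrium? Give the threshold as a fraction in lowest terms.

Dorn: cooperation gives 59 each period; deviation gives 99 once then 31 forever.
  59/(1−β) ≥ 99 + 31β/(1−β) ⇒ β ≥ 40/68 = 10/17.
Firm B: cooperation gives 69 each period; deviation gives 81 once then 13 forever.
  β ≥ 12/68 = 3/17.
Both must hold, so the binding constraint is Dorn's: β ≥ 10/17.

Dorn; β ≥ 10/17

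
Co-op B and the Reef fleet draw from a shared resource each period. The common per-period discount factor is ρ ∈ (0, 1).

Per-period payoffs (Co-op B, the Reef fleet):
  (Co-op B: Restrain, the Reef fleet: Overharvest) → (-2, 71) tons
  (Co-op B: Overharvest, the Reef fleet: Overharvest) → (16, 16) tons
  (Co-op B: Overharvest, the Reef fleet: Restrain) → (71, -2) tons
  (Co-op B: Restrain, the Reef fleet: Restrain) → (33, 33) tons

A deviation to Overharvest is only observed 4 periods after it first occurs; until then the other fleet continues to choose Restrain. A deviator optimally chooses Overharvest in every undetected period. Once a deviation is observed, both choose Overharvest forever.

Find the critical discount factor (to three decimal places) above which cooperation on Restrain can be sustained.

0.912

The best deviation is to choose Overharvest for all 4 undetected periods, earning 71 each, then 16 forever once detected.
Deviation value: 71(1−ρ^4)/(1−ρ) + 16ρ^4/(1−ρ); cooperation value: 33/(1−ρ).
IC: 33 ≥ 71(1−ρ^4) + 16ρ^4 = 71 − 55ρ^4.
So ρ^4 ≥ 38/55, giving ρ ≥ (38/55)^(1/4) ≈ 0.912.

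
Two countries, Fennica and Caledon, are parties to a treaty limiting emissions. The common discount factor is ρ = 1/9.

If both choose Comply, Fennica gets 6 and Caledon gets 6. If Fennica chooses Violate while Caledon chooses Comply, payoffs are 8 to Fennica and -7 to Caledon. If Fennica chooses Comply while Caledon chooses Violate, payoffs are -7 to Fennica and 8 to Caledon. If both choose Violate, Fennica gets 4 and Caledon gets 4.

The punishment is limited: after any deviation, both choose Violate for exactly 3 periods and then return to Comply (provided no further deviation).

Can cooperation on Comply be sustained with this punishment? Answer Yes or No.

No

A one-shot deviation gives 8 now, then 4 for 3 periods, then back to 6.
Gain from deviating: (8−6) today; loss: (6−4) in each of the next 3 periods.
No-deviation condition: (6−4)(ρ+…+ρ^3) ≥ 8−6, i.e. ρ+…+ρ^3 ≥ 1.
At ρ = 1/9: ρ+…+ρ^3 = 0.1248 < 1.0000.
So cooperation is not sustainable.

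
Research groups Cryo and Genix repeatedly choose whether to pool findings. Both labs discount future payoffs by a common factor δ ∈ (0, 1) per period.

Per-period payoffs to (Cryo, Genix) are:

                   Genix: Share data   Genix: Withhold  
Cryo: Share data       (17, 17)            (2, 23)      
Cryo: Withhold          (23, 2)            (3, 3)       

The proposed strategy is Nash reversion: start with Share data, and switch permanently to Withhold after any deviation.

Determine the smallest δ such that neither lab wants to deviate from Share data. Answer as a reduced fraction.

3/10

Cooperation forever yields 17 each period: 17/(1−δ).
Deviating yields 23 once, then 3 forever: 23 + 3δ/(1−δ).
No profitable deviation requires 17/(1−δ) ≥ 23 + 3δ/(1−δ).
Multiplying by (1−δ): 17 ≥ 23(1−δ) + 3δ = 23 − 20δ.
So 20δ ≥ 6, i.e. δ ≥ 6/20 = 3/10.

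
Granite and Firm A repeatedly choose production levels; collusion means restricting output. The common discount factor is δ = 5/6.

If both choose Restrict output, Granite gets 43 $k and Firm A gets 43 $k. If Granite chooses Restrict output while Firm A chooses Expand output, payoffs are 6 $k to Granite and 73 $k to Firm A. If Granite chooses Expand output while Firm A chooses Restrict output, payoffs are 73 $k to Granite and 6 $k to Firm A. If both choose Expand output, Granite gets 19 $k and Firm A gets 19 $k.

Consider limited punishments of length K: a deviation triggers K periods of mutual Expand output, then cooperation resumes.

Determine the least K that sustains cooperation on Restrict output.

No profitable deviation requires (43−19)(δ+…+δ^K) ≥ 73−43, i.e. δ+…+δ^K ≥ 5/4 ≈ 1.2500.
With δ = 5/6, the partial sums are K=1: 0.8333, K=2: 1.5278.
K = 2 is the first length at which the sum reaches 1.2500.

2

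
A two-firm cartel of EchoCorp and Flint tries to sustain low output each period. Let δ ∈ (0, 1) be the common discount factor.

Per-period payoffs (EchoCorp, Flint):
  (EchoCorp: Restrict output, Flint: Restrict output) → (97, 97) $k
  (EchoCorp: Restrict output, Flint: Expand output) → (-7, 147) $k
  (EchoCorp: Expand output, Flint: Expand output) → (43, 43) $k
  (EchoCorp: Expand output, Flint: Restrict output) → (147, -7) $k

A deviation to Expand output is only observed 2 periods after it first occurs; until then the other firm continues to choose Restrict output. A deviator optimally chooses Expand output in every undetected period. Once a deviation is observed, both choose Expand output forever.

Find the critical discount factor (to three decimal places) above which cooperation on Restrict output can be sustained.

0.693

Deviating for the 2 undetected periods gains 147−97 = 50 per period over cooperation, then loses 97−43 = 54 per period forever once punishment starts.
Gain: 50(1 + δ + … + δ^1); loss: 54·δ^2/(1−δ).
No profitable deviation ⇔ 50(1−δ^2) ≤ 54·δ^2, i.e. δ^2 ≥ 50/(50+54) = 25/52.
Hence δ ≥ (25/52)^(1/2) ≈ 0.693.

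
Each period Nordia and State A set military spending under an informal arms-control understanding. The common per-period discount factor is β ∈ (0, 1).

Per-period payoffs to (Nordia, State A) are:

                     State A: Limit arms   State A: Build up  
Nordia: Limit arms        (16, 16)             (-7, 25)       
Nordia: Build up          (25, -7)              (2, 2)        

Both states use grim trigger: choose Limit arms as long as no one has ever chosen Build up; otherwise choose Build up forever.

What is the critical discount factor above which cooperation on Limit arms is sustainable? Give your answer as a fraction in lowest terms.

9/23

One-period gain from deviating is 25 − 16 = 9. The loss is 16 − 2 = 14 in every subsequent period, with present value 14·β/(1−β).
Deviation is unprofitable when 14·β/(1−β) ≥ 9, i.e. β/(1−β) ≥ 9/14.
Equivalently β ≥ 9/(9+14) = 9/23.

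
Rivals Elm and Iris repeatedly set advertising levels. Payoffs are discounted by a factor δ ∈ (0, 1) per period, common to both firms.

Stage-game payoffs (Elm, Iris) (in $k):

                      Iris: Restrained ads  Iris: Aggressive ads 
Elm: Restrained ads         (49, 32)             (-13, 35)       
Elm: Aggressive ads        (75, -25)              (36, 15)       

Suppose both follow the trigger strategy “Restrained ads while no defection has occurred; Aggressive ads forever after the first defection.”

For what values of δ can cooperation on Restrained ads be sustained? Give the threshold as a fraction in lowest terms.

2/3

For Elm: deviation gain 75−49 = 26, per-period punishment loss 49−36 = 13. IC gives δ ≥ 26/39 = 2/3.
For Iris: gain 3, loss 17 per period, so δ ≥ 3/20.
The tighter constraint is Elm's, so cooperation needs δ ≥ 2/3.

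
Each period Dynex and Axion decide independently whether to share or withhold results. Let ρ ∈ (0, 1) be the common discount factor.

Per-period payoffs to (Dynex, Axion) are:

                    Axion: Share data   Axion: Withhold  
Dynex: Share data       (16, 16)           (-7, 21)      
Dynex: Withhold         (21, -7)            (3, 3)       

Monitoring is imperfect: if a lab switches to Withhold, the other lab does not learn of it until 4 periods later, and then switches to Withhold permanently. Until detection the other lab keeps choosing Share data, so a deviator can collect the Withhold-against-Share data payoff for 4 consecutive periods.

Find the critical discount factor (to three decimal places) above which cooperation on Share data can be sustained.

0.726

A deviator earns 21 for 4 periods, then 3 forever; cooperating earns 16 forever. Multiplying the IC by (1−ρ):
16 ≥ 21(1−ρ^4) + 3ρ^4, so 18·ρ^4 ≥ 5 and ρ^4 ≥ 5/18.
ρ ≥ (5/18)^(1/4) ≈ 0.726.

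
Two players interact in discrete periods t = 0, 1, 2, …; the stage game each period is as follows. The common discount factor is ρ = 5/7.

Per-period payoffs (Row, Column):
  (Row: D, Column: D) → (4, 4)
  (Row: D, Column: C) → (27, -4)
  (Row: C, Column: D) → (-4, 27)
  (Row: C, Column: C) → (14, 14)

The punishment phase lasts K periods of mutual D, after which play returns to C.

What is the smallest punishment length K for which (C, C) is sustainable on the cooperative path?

Need Σ_{k=1}^{K} ρ^k ≥ (27−14)/(14−4) = 1.3000 at ρ = 5/7.
At K = 2 the sum is 1.2245 < 1.3000; at K = 3 it is 1.5889 ≥ 1.3000.
So the minimum punishment length is K = 3.

3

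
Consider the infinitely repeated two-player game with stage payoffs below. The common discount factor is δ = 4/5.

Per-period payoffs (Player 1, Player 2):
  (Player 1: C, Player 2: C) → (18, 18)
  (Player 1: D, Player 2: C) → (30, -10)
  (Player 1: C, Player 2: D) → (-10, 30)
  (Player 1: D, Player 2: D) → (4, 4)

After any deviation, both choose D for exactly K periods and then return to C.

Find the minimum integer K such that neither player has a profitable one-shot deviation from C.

2

No profitable deviation requires (18−4)(δ+…+δ^K) ≥ 30−18, i.e. δ+…+δ^K ≥ 6/7 ≈ 0.8571.
With δ = 4/5, the partial sums are K=1: 0.8000, K=2: 1.4400.
K = 2 is the first length at which the sum reaches 0.8571.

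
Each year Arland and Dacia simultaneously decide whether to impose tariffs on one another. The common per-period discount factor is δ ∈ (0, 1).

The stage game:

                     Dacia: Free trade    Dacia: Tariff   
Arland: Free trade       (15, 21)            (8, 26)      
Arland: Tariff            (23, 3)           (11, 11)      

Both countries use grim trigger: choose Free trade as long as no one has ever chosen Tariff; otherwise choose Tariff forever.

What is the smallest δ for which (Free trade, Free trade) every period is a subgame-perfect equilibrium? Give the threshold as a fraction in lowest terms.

Arland: cooperation gives 15 each period; deviation gives 23 once then 11 forever.
  15/(1−δ) ≥ 23 + 11δ/(1−δ) ⇒ δ ≥ 8/12 = 2/3.
Dacia: cooperation gives 21 each period; deviation gives 26 once then 11 forever.
  δ ≥ 5/15 = 1/3.
Both must hold, so the binding constraint is Arland's: δ ≥ 2/3.

2/3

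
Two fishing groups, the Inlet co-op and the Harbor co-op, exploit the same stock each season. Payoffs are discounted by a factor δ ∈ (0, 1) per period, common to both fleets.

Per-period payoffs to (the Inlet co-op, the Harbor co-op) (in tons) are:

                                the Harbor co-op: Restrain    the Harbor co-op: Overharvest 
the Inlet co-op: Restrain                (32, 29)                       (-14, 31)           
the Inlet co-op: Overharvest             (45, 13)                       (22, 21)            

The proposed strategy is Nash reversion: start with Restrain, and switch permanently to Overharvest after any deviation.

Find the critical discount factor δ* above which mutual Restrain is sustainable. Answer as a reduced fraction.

the Inlet co-op's threshold: (45−32)/(45−22) = 13/23.
the Harbor co-op's threshold: (31−29)/(31−21) = 1/5.
13/23 > 1/5, so the Inlet co-op binds and δ* = 13/23.

13/23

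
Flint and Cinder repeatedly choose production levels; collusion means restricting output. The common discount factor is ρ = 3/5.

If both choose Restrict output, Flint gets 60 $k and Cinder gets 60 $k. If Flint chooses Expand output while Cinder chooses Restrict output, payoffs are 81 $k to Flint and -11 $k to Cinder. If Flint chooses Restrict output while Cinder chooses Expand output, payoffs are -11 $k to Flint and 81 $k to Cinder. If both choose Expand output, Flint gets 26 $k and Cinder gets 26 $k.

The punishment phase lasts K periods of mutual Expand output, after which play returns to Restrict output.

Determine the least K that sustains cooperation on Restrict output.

IC: ρ(1−ρ^K)/(1−ρ) ≥ (81−60)/(60−26) = 21/34.
With ρ = 3/5: need 1 − ρ^K ≥ 21/34·(1−3/5)/(3/5), i.e. ρ^K ≤ 0.5882.
Since (3/5)^1 = 0.6000 and (3/5)^2 = 0.3600, the smallest such K is 2.

2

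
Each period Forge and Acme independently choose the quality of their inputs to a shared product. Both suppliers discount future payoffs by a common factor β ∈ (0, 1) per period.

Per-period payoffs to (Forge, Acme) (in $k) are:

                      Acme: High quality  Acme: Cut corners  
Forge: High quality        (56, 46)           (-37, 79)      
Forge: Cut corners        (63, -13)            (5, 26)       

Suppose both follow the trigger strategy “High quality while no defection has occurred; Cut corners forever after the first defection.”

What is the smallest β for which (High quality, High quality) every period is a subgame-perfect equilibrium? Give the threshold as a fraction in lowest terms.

Forge's threshold: (63−56)/(63−5) = 7/58.
Acme's threshold: (79−46)/(79−26) = 33/53.
7/58 < 33/53, so Acme binds and β* = 33/53.

33/53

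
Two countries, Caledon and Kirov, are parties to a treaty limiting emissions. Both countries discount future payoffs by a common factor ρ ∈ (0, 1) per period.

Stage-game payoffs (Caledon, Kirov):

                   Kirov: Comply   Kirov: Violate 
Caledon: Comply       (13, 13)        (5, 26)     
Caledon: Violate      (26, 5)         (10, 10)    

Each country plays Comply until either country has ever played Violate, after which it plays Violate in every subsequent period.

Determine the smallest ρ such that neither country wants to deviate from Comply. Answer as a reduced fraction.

13/(1−ρ) ≥ 26 + 10ρ/(1−ρ)
13 ≥ 26 − 16ρ
ρ ≥ 13/16.

13/16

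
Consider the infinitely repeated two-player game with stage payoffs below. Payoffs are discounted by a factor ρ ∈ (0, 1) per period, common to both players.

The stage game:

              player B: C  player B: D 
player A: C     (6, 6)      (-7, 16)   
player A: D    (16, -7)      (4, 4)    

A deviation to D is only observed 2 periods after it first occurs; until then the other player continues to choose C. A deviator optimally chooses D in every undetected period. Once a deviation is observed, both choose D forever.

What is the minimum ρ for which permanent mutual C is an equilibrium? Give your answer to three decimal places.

The best deviation is to choose D for all 2 undetected periods, earning 16 each, then 4 forever once detected.
Deviation value: 16(1−ρ^2)/(1−ρ) + 4ρ^2/(1−ρ); cooperation value: 6/(1−ρ).
IC: 6 ≥ 16(1−ρ^2) + 4ρ^2 = 16 − 12ρ^2.
So ρ^2 ≥ 10/12 = 5/6, giving ρ ≥ (5/6)^(1/2) ≈ 0.913.

0.913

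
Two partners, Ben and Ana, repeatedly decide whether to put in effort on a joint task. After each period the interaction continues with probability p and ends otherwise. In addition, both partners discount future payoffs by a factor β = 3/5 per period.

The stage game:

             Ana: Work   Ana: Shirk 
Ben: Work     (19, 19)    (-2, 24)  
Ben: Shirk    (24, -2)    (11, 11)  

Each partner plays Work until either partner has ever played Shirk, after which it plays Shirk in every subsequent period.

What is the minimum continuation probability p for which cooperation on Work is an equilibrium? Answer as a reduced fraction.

25/39

With continuation probability p and discount β, the effective per-period discount factor is βp.
Grim-trigger IC: βp ≥ (24−19)/(24−11) = 5/13.
So p ≥ (5/13)/(3/5) = 25/39.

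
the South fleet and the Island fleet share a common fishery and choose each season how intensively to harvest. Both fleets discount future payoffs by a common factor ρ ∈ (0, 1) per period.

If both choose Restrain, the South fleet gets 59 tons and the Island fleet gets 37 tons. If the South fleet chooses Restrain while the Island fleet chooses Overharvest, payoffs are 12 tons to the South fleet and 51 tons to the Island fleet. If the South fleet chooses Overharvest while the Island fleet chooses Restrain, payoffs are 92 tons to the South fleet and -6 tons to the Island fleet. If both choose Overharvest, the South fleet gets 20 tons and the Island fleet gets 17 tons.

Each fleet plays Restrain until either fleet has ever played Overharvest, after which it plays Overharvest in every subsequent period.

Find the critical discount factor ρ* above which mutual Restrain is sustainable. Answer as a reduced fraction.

11/24

For the South fleet: deviation gain 92−59 = 33, per-period punishment loss 59−20 = 39. IC gives ρ ≥ 33/72 = 11/24.
For the Island fleet: gain 14, loss 20 per period, so ρ ≥ 14/34 = 7/17.
The tighter constraint is the South fleet's, so cooperation needs ρ ≥ 11/24.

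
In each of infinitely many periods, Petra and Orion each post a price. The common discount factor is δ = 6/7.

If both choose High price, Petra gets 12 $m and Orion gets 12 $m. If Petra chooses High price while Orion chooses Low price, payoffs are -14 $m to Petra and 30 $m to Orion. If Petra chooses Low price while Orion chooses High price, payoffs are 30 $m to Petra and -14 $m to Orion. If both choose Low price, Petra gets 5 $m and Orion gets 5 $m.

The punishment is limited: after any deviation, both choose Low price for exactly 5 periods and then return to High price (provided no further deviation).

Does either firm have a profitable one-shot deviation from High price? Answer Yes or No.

No

IC: δ+…+δ^5 ≥ (30−12)/(12−5) = 18/7.
At δ = 6/7: partial sum = 3.2240 ≥ 2.5714. Cooperation sustainable.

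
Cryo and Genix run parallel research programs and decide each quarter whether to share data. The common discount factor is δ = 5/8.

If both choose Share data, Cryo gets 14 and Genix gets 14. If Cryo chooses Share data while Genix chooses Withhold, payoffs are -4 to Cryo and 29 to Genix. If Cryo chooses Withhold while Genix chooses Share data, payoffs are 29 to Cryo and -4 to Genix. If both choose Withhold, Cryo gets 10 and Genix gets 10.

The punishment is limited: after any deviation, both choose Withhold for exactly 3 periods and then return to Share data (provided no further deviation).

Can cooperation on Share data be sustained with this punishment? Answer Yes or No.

A one-shot deviation gives 29 now, then 10 for 3 periods, then back to 14.
Gain from deviating: (29−14) today; loss: (14−10) in each of the next 3 periods.
No-deviation condition: (14−10)(δ+…+δ^3) ≥ 29−14, i.e. δ+…+δ^3 ≥ 15/4.
At δ = 5/8: δ+…+δ^3 = 1.2598 < 3.7500.
So cooperation is not sustainable.

No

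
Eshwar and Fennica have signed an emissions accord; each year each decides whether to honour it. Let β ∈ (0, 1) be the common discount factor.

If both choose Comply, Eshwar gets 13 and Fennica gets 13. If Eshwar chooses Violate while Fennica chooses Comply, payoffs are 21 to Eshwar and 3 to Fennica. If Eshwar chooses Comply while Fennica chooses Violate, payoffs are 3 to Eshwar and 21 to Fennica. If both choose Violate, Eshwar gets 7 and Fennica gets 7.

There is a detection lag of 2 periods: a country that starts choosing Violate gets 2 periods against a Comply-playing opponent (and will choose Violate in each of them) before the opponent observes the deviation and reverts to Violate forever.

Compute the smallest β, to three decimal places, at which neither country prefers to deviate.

Deviating for the 2 undetected periods gains 21−13 = 8 per period over cooperation, then loses 13−7 = 6 per period forever once punishment starts.
Gain: 8(1 + β + … + β^1); loss: 6·β^2/(1−β).
No profitable deviation ⇔ 8(1−β^2) ≤ 6·β^2, i.e. β^2 ≥ 8/(8+6) = 4/7.
Hence β ≥ (4/7)^(1/2) ≈ 0.756.

0.756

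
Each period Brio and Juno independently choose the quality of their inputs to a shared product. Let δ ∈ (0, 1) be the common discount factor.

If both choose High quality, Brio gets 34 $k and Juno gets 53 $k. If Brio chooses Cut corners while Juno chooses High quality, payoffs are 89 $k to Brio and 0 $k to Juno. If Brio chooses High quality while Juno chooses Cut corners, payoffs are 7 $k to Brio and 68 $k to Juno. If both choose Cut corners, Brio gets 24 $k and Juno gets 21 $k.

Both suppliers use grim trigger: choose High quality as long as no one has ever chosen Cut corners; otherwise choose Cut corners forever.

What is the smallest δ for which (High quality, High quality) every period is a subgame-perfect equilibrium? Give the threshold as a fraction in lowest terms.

Brio: cooperation gives 34 each period; deviation gives 89 once then 24 forever.
  34/(1−δ) ≥ 89 + 24δ/(1−δ) ⇒ δ ≥ 55/65 = 11/13.
Juno: cooperation gives 53 each period; deviation gives 68 once then 21 forever.
  δ ≥ 15/47.
Both must hold, so the binding constraint is Brio's: δ ≥ 11/13.

11/13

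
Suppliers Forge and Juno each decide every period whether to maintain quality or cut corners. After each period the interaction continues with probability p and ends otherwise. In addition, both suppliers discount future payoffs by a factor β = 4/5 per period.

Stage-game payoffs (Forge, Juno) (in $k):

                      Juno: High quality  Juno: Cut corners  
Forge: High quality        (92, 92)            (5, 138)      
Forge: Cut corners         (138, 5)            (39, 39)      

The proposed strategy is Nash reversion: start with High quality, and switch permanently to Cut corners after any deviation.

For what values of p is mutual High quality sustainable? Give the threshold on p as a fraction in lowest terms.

115/198

With continuation probability p and discount β, the effective per-period discount factor is βp.
Grim-trigger IC: βp ≥ (138−92)/(138−39) = 46/99.
So p ≥ (46/99)/(4/5) = 115/198.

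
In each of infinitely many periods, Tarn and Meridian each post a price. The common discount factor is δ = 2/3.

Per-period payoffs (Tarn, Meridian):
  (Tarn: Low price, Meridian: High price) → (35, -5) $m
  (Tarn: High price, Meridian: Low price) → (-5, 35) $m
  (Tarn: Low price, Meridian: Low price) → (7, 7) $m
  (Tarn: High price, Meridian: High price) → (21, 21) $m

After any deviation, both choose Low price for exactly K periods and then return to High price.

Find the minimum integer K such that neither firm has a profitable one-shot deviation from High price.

2

Need Σ_{k=1}^{K} δ^k ≥ (35−21)/(21−7) = 1.0000 at δ = 2/3.
At K = 1 the sum is 0.6667 < 1.0000; at K = 2 it is 1.1111 ≥ 1.0000.
So the minimum punishment length is K = 2.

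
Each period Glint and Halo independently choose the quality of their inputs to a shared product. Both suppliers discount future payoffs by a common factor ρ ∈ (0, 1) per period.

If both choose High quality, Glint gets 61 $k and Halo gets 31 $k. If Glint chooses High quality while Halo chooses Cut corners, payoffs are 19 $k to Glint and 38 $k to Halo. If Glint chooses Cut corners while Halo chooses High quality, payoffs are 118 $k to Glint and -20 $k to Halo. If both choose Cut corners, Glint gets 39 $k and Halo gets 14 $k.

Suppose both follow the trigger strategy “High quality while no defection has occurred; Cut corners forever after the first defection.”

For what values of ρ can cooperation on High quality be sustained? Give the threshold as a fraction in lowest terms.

57/79

Glint: cooperation gives 61 each period; deviation gives 118 once then 39 forever.
  61/(1−ρ) ≥ 118 + 39ρ/(1−ρ) ⇒ ρ ≥ 57/79.
Halo: cooperation gives 31 each period; deviation gives 38 once then 14 forever.
  ρ ≥ 7/24.
Both must hold, so the binding constraint is Glint's: ρ ≥ 57/79.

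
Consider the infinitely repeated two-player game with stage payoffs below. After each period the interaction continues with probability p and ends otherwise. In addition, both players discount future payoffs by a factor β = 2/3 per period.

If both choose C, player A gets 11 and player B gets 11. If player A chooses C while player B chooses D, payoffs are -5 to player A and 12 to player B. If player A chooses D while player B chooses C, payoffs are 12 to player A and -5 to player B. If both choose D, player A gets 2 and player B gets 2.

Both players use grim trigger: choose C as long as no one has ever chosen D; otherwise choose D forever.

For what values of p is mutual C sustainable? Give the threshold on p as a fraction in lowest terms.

With continuation probability p and discount β, the effective per-period discount factor is βp.
Grim-trigger IC: βp ≥ (12−11)/(12−2) = 1/10.
So p ≥ (1/10)/(2/3) = 3/20.

3/20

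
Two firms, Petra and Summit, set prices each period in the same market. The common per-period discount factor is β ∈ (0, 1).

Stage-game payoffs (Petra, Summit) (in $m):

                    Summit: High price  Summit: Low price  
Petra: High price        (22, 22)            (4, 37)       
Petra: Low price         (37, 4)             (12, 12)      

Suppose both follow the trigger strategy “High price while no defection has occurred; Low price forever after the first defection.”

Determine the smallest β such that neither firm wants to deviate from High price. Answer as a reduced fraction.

22/(1−β) ≥ 37 + 12β/(1−β)
22 ≥ 37 − 25β
β ≥ 15/25 = 3/5.

3/5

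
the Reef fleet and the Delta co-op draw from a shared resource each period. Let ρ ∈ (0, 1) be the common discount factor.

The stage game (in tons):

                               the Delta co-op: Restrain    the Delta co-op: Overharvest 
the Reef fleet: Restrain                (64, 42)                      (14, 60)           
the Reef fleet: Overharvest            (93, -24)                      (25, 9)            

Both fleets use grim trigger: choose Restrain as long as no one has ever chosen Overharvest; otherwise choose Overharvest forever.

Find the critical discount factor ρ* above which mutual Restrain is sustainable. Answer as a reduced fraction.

29/68

the Reef fleet: cooperation gives 64 each period; deviation gives 93 once then 25 forever.
  64/(1−ρ) ≥ 93 + 25ρ/(1−ρ) ⇒ ρ ≥ 29/68.
the Delta co-op: cooperation gives 42 each period; deviation gives 60 once then 9 forever.
  ρ ≥ 18/51 = 6/17.
Both must hold, so the binding constraint is the Reef fleet's: ρ ≥ 29/68.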